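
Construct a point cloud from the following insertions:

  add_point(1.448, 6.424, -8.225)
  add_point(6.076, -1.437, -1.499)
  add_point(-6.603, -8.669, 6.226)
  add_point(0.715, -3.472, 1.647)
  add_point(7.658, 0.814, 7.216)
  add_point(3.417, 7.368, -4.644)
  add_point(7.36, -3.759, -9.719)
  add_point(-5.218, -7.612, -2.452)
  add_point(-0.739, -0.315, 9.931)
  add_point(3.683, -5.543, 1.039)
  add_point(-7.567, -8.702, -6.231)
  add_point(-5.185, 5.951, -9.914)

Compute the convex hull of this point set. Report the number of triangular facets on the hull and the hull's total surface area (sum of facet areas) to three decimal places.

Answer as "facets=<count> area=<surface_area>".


facets=14 area=921.808

Hull vertices (9/12): indices [0, 2, 4, 5, 6, 8, 9, 10, 11].

Per-facet area ½‖(b−a)×(c−a)‖:
  f1: (p6, p11, p10) → 107.3422
  f2: (p2, p8, p4) → 41.7417
  f3: (p2, p11, p10) → 93.0907
  f4: (p2, p8, p11) → 113.0930
  f5: (p5, p6, p4) → 90.0264
  f6: (p5, p8, p4) → 63.1306
  f7: (p5, p8, p11) → 85.2243
  f8: (p9, p6, p4) → 52.1007
  f9: (p9, p2, p4) → 56.1707
  f10: (p9, p6, p10) → 77.6353
  f11: (p9, p2, p10) → 69.3925
  f12: (p0, p6, p11) → 37.4685
  f13: (p0, p5, p11) → 10.5557
  f14: (p0, p5, p6) → 24.8356
Σ area = 921.808

Check V−E+F: 9 − 21 + 14 = 2.


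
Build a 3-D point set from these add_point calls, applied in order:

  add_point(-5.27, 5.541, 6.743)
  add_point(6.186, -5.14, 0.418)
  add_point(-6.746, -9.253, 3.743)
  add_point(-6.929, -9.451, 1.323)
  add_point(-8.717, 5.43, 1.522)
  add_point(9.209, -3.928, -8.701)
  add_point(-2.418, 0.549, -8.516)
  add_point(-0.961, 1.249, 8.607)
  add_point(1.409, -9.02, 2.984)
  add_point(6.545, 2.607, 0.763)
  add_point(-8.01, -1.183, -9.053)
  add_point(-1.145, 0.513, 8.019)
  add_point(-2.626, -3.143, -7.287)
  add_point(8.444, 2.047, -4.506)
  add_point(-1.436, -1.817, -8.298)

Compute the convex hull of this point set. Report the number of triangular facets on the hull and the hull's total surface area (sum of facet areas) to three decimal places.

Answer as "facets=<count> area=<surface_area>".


facets=20 area=864.681

Extreme-point indices: [0, 1, 2, 3, 4, 5, 6, 7, 8, 9, 10, 13] — 12 of 15 on the boundary.

Per-facet area ½‖(b−a)×(c−a)‖:
  f1: (p10, p3, p4) → 78.5902
  f2: (p10, p3, p5) → 113.8763
  f3: (p2, p3, p4) → 18.1834
  f4: (p0, p13, p4) → 56.2488
  f5: (p0, p2, p4) → 46.1122
  f6: (p0, p2, p7) → 40.7782
  f7: (p9, p0, p7) → 34.2874
  f8: (p9, p0, p13) → 26.1643
  f9: (p6, p10, p5) → 22.9017
  f10: (p6, p13, p5) → 41.9518
  f11: (p6, p10, p4) → 36.1235
  f12: (p6, p13, p4) → 74.0865
  f13: (p8, p2, p7) → 47.7747
  f14: (p8, p3, p5) → 58.9395
  f15: (p8, p2, p3) → 9.9744
  f16: (p1, p8, p5) → 24.2832
  f17: (p1, p13, p5) → 31.3918
  f18: (p1, p9, p13) → 21.6756
  f19: (p1, p9, p7) → 42.1423
  f20: (p1, p8, p7) → 39.1951
Σ area = 864.681

Euler characteristic 12−30+20 = 2 ✓


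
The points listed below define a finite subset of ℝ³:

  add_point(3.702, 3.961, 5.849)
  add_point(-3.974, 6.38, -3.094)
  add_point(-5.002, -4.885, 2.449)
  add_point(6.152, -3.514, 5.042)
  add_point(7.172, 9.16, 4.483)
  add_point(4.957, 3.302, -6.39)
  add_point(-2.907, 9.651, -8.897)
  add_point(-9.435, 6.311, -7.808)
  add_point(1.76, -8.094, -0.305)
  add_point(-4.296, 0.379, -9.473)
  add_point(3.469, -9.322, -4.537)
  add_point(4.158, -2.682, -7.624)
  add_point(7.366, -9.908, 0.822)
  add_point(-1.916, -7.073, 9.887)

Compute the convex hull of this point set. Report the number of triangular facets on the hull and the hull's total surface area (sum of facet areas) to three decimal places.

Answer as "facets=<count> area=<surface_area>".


facets=20 area=970.663

12 of the 14 inputs are extreme points: [0, 2, 3, 4, 5, 6, 7, 9, 10, 11, 12, 13].

Triangle areas on the boundary:
  f1: (p4, p6, p7) → 56.9559
  f2: (p2, p13, p7) → 32.8636
  f3: (p0, p13, p7) → 124.2901
  f4: (p0, p4, p7) → 60.6417
  f5: (p0, p4, p13) → 6.2784
  f6: (p3, p13, p12) → 38.8417
  f7: (p3, p4, p12) → 30.6137
  f8: (p3, p4, p13) → 57.5697
  f9: (p9, p6, p7) → 28.7046
  f10: (p9, p11, p6) → 42.4019
  f11: (p9, p2, p7) → 52.2133
  f12: (p5, p4, p6) → 65.2243
  f13: (p5, p11, p6) → 28.7161
  f14: (p5, p4, p12) → 95.5733
  f15: (p5, p11, p12) → 32.2743
  f16: (p10, p9, p2) → 69.9036
  f17: (p10, p2, p13) → 48.7508
  f18: (p10, p9, p11) → 32.2083
  f19: (p10, p13, p12) → 43.8422
  f20: (p10, p11, p12) → 22.7956
Σ area = 970.663

Euler: V−E+F = 12−30+20 = 2.


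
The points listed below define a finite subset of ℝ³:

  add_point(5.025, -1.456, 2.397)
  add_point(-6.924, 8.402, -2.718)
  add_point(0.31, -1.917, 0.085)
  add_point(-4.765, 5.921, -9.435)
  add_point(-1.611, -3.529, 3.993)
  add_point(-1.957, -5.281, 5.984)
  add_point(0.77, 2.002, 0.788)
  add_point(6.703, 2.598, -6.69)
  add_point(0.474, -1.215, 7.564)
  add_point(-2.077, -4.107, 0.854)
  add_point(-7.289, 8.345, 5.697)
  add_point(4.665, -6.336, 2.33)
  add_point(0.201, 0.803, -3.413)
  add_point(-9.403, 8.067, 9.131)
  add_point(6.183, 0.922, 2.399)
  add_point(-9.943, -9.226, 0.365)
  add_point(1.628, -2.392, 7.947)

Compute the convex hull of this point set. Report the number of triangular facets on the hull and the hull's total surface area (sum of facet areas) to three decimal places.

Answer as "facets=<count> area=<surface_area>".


facets=16 area=889.883

10 of the 17 inputs are extreme points: [1, 3, 5, 7, 10, 11, 13, 14, 15, 16].

Per-facet area ½‖(b−a)×(c−a)‖:
  f1: (p3, p7, p15) → 114.6258
  f2: (p1, p13, p15) → 107.0182
  f3: (p1, p3, p15) → 67.3618
  f4: (p1, p3, p7) → 45.2306
  f5: (p11, p7, p15) → 94.6914
  f6: (p14, p16, p13) → 59.2483
  f7: (p14, p11, p7) → 33.7635
  f8: (p14, p11, p16) → 25.0095
  f9: (p10, p1, p7) → 61.7152
  f10: (p10, p1, p13) → 8.3371
  f11: (p10, p14, p7) → 71.7697
  f12: (p10, p14, p13) → 25.5878
  f13: (p5, p11, p15) → 37.6606
  f14: (p5, p11, p16) → 17.8756
  f15: (p5, p13, p15) → 81.9917
  f16: (p5, p16, p13) → 37.9963
Σ area = 889.883

Euler characteristic 10−24+16 = 2 ✓


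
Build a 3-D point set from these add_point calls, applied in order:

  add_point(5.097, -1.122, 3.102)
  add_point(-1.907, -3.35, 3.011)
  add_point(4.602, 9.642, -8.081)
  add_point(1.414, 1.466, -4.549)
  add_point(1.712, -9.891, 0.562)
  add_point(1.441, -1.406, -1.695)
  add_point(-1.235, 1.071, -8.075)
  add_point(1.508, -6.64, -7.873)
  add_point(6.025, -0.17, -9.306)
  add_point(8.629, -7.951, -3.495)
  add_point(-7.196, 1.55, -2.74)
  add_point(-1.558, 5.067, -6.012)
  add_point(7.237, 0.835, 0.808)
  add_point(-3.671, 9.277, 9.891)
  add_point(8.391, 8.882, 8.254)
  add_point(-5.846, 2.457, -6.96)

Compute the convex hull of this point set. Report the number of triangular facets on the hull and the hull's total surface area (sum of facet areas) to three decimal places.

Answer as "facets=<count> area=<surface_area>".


facets=18 area=1005.229

Hull vertices (11/16): indices [1, 2, 4, 6, 7, 8, 9, 10, 13, 14, 15].

Per-facet area ½‖(b−a)×(c−a)‖:
  f1: (p14, p13, p2) → 101.7628
  f2: (p4, p7, p10) → 58.3321
  f3: (p4, p7, p9) → 31.7612
  f4: (p4, p14, p9) → 84.2755
  f5: (p4, p14, p13) → 126.4915
  f6: (p15, p7, p10) → 26.3878
  f7: (p15, p13, p10) → 27.4470
  f8: (p15, p13, p2) → 113.4951
  f9: (p8, p7, p9) → 32.7936
  f10: (p8, p14, p9) → 98.2281
  f11: (p8, p14, p2) → 83.7694
  f12: (p1, p13, p10) → 64.9070
  f13: (p1, p4, p10) → 31.1703
  f14: (p1, p4, p13) → 21.1454
  f15: (p6, p15, p7) → 16.6059
  f16: (p6, p8, p7) → 26.8459
  f17: (p6, p15, p2) → 24.4964
  f18: (p6, p8, p2) → 35.3145
Σ area = 1005.229

Euler: V−E+F = 11−27+18 = 2.


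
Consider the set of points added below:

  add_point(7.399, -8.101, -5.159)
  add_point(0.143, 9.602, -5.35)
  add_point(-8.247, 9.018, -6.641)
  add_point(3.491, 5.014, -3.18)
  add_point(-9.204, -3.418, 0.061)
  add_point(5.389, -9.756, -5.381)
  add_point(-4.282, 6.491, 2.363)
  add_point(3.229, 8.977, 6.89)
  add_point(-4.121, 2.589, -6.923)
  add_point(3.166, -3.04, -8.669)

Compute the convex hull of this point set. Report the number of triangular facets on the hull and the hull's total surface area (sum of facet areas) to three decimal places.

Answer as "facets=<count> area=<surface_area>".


Hull vertices (10/10): indices [0, 1, 2, 3, 4, 5, 6, 7, 8, 9].

Facet areas (half cross-product norm):
  f1: (p2, p1, p7) → 49.6400
  f2: (p5, p7, p4) → 154.9297
  f3: (p5, p7, p0) → 25.4598
  f4: (p3, p7, p0) → 65.3554
  f5: (p3, p1, p7) → 32.8787
  f6: (p9, p2, p1) → 56.6625
  f7: (p9, p3, p0) → 35.0244
  f8: (p9, p3, p1) → 27.1200
  f9: (p9, p5, p0) → 9.7538
  f10: (p9, p5, p4) → 59.0445
  f11: (p6, p7, p4) → 36.8244
  f12: (p6, p2, p4) → 56.8907
  f13: (p6, p2, p7) → 33.3305
  f14: (p8, p2, p4) → 39.4426
  f15: (p8, p9, p4) → 48.6961
  f16: (p8, p9, p2) → 13.0138
Σ area = 744.067

Check V−E+F: 10 − 24 + 16 = 2.

facets=16 area=744.067


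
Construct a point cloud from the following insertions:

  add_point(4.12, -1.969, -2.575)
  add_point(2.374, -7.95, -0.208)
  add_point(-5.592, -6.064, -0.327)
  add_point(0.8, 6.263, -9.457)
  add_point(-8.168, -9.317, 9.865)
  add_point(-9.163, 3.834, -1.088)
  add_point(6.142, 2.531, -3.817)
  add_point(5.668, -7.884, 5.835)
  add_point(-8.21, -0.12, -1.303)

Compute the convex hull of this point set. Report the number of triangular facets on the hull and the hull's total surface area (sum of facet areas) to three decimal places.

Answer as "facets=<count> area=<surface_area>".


Points on the hull: [0, 1, 2, 3, 4, 5, 6, 7, 8] (9 of 9).

Area of each hull facet:
  f1: (p3, p6, p5) → 57.0169
  f2: (p7, p6, p5) → 110.3731
  f3: (p7, p4, p5) → 121.6741
  f4: (p8, p3, p5) → 26.9420
  f5: (p8, p2, p3) → 43.6744
  f6: (p8, p4, p5) → 24.0619
  f7: (p8, p2, p4) → 34.3355
  f8: (p1, p2, p3) → 66.7167
  f9: (p1, p7, p6) → 40.0555
  f10: (p1, p2, p4) → 44.5625
  f11: (p1, p7, p4) → 48.6852
  f12: (p0, p3, p6) → 20.9366
  f13: (p0, p1, p6) → 2.9660
  f14: (p0, p1, p3) → 22.5640
Σ area = 664.565

Euler characteristic 9−21+14 = 2 ✓

facets=14 area=664.565


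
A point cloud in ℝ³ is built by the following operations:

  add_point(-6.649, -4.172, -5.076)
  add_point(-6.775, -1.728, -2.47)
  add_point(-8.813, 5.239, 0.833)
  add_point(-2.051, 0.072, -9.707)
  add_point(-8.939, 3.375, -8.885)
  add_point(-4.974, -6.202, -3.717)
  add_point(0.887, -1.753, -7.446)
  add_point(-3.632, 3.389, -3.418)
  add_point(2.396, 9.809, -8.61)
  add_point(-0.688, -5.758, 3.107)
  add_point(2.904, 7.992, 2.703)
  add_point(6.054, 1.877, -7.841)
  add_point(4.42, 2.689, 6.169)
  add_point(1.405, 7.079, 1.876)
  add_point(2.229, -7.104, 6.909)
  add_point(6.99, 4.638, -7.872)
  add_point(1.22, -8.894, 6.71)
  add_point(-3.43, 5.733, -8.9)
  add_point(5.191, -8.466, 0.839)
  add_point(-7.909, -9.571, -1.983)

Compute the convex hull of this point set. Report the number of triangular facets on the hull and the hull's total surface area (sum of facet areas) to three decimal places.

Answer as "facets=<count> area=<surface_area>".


Points on the hull: [2, 3, 4, 6, 8, 10, 11, 12, 14, 15, 16, 17, 18, 19] (14 of 20).

Facet areas (half cross-product norm):
  f1: (p3, p19, p4) → 52.0000
  f2: (p8, p10, p15) → 38.6072
  f3: (p8, p3, p15) → 34.4797
  f4: (p2, p19, p4) → 69.5104
  f5: (p2, p8, p4) → 64.0012
  f6: (p2, p8, p10) → 68.9704
  f7: (p16, p18, p19) → 44.2300
  f8: (p16, p18, p14) → 7.1044
  f9: (p16, p2, p19) → 94.4183
  f10: (p16, p2, p14) → 17.5450
  f11: (p11, p3, p15) → 10.7136
  f12: (p11, p18, p15) → 13.0184
  f13: (p6, p3, p19) → 26.8032
  f14: (p6, p18, p19) → 68.3241
  f15: (p6, p11, p3) → 12.4979
  f16: (p6, p11, p18) → 36.2770
  f17: (p12, p18, p14) → 34.6452
  f18: (p12, p2, p14) → 72.9239
  f19: (p12, p2, p10) → 39.3781
  f20: (p12, p10, p15) → 37.9820
  f21: (p12, p18, p15) → 84.8716
  f22: (p17, p3, p4) → 17.3891
  f23: (p17, p8, p4) → 4.4548
  f24: (p17, p8, p3) → 19.4861
Σ area = 969.632

Euler characteristic 14−36+24 = 2 ✓

facets=24 area=969.632


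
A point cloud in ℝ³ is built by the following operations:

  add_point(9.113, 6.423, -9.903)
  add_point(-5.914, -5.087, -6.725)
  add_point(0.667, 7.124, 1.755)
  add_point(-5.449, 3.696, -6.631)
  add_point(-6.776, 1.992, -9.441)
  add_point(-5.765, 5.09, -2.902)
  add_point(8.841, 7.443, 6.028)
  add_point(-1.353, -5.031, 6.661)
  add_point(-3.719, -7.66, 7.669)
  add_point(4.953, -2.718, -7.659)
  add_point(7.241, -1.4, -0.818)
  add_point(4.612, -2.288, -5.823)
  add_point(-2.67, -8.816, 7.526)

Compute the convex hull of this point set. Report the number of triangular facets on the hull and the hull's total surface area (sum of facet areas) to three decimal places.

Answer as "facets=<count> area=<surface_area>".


Hull vertices (11/13): indices [0, 1, 2, 3, 4, 5, 6, 8, 9, 10, 12].

Triangle areas on the boundary:
  f1: (p9, p0, p4) → 65.6715
  f2: (p1, p9, p4) → 42.2952
  f3: (p1, p9, p12) → 83.9222
  f4: (p10, p6, p12) → 83.4416
  f5: (p10, p9, p12) → 53.3295
  f6: (p10, p6, p0) → 68.3598
  f7: (p10, p9, p0) → 37.6022
  f8: (p3, p0, p4) → 25.8508
  f9: (p3, p5, p4) → 3.3803
  f10: (p3, p5, p0) → 29.5898
  f11: (p2, p6, p0) → 65.8270
  f12: (p2, p5, p0) → 59.0697
  f13: (p8, p2, p5) → 65.9253
  f14: (p8, p1, p12) → 11.4765
  f15: (p8, p6, p12) → 15.3162
  f16: (p8, p2, p6) → 75.8285
  f17: (p8, p5, p4) → 58.8666
  f18: (p8, p1, p4) → 48.0268
Σ area = 893.780

Check V−E+F: 11 − 27 + 18 = 2.

facets=18 area=893.780


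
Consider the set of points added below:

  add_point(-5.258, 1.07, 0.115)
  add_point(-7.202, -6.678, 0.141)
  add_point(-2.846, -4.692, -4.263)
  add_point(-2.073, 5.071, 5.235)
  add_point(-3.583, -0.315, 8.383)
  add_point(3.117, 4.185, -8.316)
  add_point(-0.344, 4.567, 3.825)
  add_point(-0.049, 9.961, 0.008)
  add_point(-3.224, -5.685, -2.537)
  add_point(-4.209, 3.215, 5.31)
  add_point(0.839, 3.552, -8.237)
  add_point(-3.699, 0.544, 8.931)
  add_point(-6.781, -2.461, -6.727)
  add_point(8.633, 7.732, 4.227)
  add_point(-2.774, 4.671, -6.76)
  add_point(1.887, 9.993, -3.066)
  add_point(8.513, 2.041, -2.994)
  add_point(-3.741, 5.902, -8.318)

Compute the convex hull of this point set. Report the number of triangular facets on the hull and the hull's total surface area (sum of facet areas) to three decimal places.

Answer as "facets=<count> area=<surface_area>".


facets=28 area=720.885

Points on the hull: [0, 1, 2, 3, 4, 5, 7, 8, 9, 10, 11, 12, 13, 15, 16, 17] (16 of 18).

Per-facet area ½‖(b−a)×(c−a)‖:
  f1: (p9, p11, p1) → 25.9824
  f2: (p4, p11, p13) → 7.6296
  f3: (p4, p16, p13) → 69.3794
  f4: (p4, p8, p16) → 84.0430
  f5: (p4, p11, p1) → 3.0144
  f6: (p4, p8, p1) → 26.9832
  f7: (p15, p5, p17) → 26.4609
  f8: (p15, p16, p13) → 42.2129
  f9: (p15, p5, p16) → 30.8954
  f10: (p7, p15, p13) → 17.8968
  f11: (p7, p9, p17) → 47.5358
  f12: (p7, p15, p17) → 15.6271
  f13: (p0, p9, p17) → 23.1762
  f14: (p0, p12, p17) → 33.5107
  f15: (p0, p9, p1) → 20.8736
  f16: (p0, p12, p1) → 27.4878
  f17: (p10, p12, p17) → 23.0841
  f18: (p10, p5, p17) → 4.1358
  f19: (p10, p5, p12) → 4.6646
  f20: (p2, p12, p1) → 16.7277
  f21: (p2, p8, p1) → 3.4619
  f22: (p2, p5, p12) → 29.2835
  f23: (p2, p5, p16) → 44.8402
  f24: (p2, p8, p16) → 12.7047
  f25: (p3, p9, p11) → 6.0658
  f26: (p3, p7, p9) → 7.9555
  f27: (p3, p11, p13) → 29.2181
  f28: (p3, p7, p13) → 36.0342
Σ area = 720.885

Euler characteristic 16−42+28 = 2 ✓


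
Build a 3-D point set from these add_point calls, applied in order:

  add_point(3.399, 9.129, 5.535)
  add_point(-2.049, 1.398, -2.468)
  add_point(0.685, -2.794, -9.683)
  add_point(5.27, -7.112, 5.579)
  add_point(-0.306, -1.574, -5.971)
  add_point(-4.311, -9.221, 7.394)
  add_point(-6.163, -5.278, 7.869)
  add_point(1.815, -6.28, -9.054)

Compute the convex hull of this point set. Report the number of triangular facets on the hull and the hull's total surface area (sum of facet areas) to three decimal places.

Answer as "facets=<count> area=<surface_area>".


Hull vertices (7/8): indices [0, 1, 2, 3, 5, 6, 7].

Triangle areas on the boundary:
  f1: (p0, p3, p6) → 93.0429
  f2: (p5, p3, p6) → 21.2456
  f3: (p1, p0, p6) → 80.2576
  f4: (p1, p2, p6) → 49.0775
  f5: (p1, p2, p0) → 39.2806
  f6: (p7, p5, p3) → 75.0793
  f7: (p7, p0, p3) → 122.6580
  f8: (p7, p2, p0) → 33.2871
  f9: (p7, p2, p6) → 34.8194
  f10: (p7, p5, p6) → 38.8092
Σ area = 587.557

Euler: V−E+F = 7−15+10 = 2.

facets=10 area=587.557


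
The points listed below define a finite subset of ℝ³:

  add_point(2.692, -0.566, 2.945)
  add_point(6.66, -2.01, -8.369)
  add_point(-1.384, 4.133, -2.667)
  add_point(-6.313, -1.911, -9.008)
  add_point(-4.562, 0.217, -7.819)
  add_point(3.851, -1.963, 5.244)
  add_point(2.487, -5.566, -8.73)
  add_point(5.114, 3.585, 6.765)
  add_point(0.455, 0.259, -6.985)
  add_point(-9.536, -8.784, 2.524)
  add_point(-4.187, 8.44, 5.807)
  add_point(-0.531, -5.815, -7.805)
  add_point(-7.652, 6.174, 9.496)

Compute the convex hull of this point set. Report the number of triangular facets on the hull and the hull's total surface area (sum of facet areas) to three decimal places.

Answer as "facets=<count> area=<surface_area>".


facets=20 area=817.005

Points on the hull: [1, 2, 3, 4, 5, 6, 7, 8, 9, 10, 11, 12] (12 of 13).

Area of each hull facet:
  f1: (p7, p10, p1) → 84.3077
  f2: (p6, p3, p1) → 23.3230
  f3: (p2, p10, p1) → 30.7521
  f4: (p12, p7, p10) → 27.8393
  f5: (p12, p3, p9) → 113.7751
  f6: (p12, p3, p10) → 49.0275
  f7: (p11, p3, p9) → 47.6089
  f8: (p11, p6, p9) → 11.9057
  f9: (p11, p6, p3) → 8.1610
  f10: (p5, p7, p1) → 39.9960
  f11: (p5, p6, p1) → 38.0417
  f12: (p5, p6, p9) → 103.0163
  f13: (p5, p12, p9) → 103.6146
  f14: (p5, p12, p7) → 39.1752
  f15: (p8, p2, p1) → 15.8294
  f16: (p4, p3, p10) → 16.6021
  f17: (p4, p2, p10) → 24.7022
  f18: (p4, p8, p2) → 15.2329
  f19: (p4, p3, p1) → 15.6410
  f20: (p4, p8, p1) → 8.4529
Σ area = 817.005

Check V−E+F: 12 − 30 + 20 = 2.


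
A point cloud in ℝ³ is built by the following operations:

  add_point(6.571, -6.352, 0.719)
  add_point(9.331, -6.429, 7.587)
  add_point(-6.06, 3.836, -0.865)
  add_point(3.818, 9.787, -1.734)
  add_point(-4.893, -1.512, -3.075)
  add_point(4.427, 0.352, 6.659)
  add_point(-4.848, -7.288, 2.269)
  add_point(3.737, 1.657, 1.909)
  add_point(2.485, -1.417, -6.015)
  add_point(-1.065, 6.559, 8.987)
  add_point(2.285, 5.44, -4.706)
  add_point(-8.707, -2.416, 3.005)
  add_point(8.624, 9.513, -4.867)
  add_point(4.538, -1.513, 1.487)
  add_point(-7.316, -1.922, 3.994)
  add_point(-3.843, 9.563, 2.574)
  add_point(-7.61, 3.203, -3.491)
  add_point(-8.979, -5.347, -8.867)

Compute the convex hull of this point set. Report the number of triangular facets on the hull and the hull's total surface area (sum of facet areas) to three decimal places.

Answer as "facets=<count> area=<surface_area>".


Points on the hull: [0, 1, 3, 6, 8, 9, 11, 12, 14, 15, 16, 17] (12 of 18).

Area of each hull facet:
  f1: (p12, p9, p1) → 137.3049
  f2: (p12, p9, p3) → 21.0159
  f3: (p6, p11, p17) → 36.6660
  f4: (p14, p9, p1) → 93.7650
  f5: (p14, p11, p9) → 5.2795
  f6: (p14, p6, p1) → 45.4434
  f7: (p14, p6, p11) → 5.4469
  f8: (p15, p9, p3) → 33.2563
  f9: (p15, p11, p9) → 47.5572
  f10: (p0, p12, p1) → 60.3767
  f11: (p0, p6, p17) → 68.1399
  f12: (p0, p6, p1) → 41.5081
  f13: (p16, p11, p17) → 43.5156
  f14: (p16, p15, p11) → 41.3952
  f15: (p16, p12, p17) → 82.1259
  f16: (p16, p12, p3) → 29.8873
  f17: (p16, p15, p3) → 41.9816
  f18: (p8, p12, p17) → 52.3596
  f19: (p8, p0, p17) → 52.9508
  f20: (p8, p0, p12) → 57.5434
Σ area = 997.519

Euler characteristic 12−30+20 = 2 ✓

facets=20 area=997.519


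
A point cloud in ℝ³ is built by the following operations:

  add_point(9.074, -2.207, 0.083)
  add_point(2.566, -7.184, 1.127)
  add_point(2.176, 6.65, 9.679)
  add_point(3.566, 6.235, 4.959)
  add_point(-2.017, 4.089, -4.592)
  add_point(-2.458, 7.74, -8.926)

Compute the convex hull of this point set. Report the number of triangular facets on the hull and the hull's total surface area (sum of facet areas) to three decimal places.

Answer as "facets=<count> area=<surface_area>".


facets=8 area=409.820

6 of the 6 inputs are extreme points: [0, 1, 2, 3, 4, 5].

Area of each hull facet:
  f1: (p1, p0, p5) → 72.6240
  f2: (p2, p1, p0) → 60.7477
  f3: (p3, p0, p5) → 84.4548
  f4: (p3, p2, p5) → 24.7193
  f5: (p3, p2, p0) → 21.7327
  f6: (p4, p1, p5) → 17.4767
  f7: (p4, p2, p5) → 33.1885
  f8: (p4, p2, p1) → 94.8762
Σ area = 409.820

Euler: V−E+F = 6−12+8 = 2.


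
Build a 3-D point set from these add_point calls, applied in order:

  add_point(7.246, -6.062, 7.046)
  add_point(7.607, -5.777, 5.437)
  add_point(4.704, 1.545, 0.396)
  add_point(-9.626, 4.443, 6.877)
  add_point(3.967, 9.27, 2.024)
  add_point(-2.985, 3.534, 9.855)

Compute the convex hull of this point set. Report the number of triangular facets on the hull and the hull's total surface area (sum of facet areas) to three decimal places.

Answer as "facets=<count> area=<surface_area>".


Extreme-point indices: [0, 1, 2, 3, 4, 5] — 6 of 6 on the boundary.

Area of each hull facet:
  f1: (p5, p4, p3) → 42.8902
  f2: (p2, p1, p3) → 73.2405
  f3: (p2, p4, p3) → 59.5538
  f4: (p2, p4, p1) → 27.1486
  f5: (p0, p1, p3) → 16.5705
  f6: (p0, p5, p3) → 39.8259
  f7: (p0, p4, p1) → 12.5709
  f8: (p0, p5, p4) → 83.2521
Σ area = 355.052

Euler: V−E+F = 6−12+8 = 2.

facets=8 area=355.052


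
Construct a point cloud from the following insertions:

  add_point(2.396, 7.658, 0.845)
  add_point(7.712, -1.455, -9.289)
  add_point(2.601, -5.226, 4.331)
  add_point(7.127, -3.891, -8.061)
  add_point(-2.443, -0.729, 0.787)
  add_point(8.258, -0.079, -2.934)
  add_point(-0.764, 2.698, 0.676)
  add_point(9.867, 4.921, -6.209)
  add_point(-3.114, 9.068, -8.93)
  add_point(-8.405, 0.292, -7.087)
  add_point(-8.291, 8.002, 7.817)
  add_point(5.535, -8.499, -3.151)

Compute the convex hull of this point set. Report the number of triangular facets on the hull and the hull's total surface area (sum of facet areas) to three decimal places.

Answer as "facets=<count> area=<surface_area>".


facets=16 area=874.778

10 of the 12 inputs are extreme points: [0, 1, 2, 3, 5, 7, 8, 9, 10, 11].

Per-facet area ½‖(b−a)×(c−a)‖:
  f1: (p2, p11, p9) → 70.7121
  f2: (p2, p10, p9) → 125.2820
  f3: (p2, p0, p10) → 84.7375
  f4: (p8, p1, p9) → 76.7145
  f5: (p8, p1, p7) → 51.1881
  f6: (p8, p0, p7) → 58.9246
  f7: (p8, p10, p9) → 84.9443
  f8: (p8, p0, p10) → 72.0462
  f9: (p3, p1, p7) → 8.0185
  f10: (p3, p11, p9) → 55.5162
  f11: (p3, p1, p9) → 22.4805
  f12: (p5, p2, p11) → 36.9165
  f13: (p5, p3, p7) → 19.9762
  f14: (p5, p3, p11) → 22.2582
  f15: (p5, p0, p7) → 31.1147
  f16: (p5, p2, p0) → 53.9476
Σ area = 874.778

Check V−E+F: 10 − 24 + 16 = 2.


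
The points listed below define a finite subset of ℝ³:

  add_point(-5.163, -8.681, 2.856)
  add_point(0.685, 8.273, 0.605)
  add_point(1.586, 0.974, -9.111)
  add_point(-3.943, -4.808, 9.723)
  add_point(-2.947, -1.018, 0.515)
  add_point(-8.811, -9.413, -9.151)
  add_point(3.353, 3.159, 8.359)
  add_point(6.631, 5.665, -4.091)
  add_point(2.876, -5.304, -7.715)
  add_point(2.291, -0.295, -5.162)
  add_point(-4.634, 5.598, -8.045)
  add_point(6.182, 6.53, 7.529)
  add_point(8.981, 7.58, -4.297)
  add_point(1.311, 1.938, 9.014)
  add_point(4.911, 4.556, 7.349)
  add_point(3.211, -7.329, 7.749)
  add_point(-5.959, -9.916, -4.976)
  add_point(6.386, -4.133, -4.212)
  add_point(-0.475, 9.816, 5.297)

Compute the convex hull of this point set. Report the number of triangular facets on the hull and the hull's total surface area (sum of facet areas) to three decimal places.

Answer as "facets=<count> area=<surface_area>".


facets=24 area=1098.605

Hull vertices (14/19): indices [0, 2, 3, 5, 6, 8, 10, 11, 12, 13, 15, 16, 17, 18].

Per-facet area ½‖(b−a)×(c−a)‖:
  f1: (p10, p18, p12) → 86.7602
  f2: (p10, p3, p5) → 146.3752
  f3: (p10, p3, p18) → 114.0393
  f4: (p2, p10, p5) → 56.8867
  f5: (p2, p10, p12) → 42.8079
  f6: (p0, p3, p5) → 22.3813
  f7: (p0, p15, p3) → 30.4010
  f8: (p11, p18, p12) → 46.9466
  f9: (p11, p15, p12) → 85.5138
  f10: (p17, p15, p12) → 73.0298
  f11: (p16, p0, p5) → 10.7195
  f12: (p16, p0, p15) → 31.2739
  f13: (p16, p17, p15) → 83.8131
  f14: (p13, p15, p3) → 31.7775
  f15: (p13, p3, p18) → 30.2822
  f16: (p13, p11, p18) → 25.6366
  f17: (p8, p2, p12) → 33.8822
  f18: (p8, p17, p12) → 28.4142
  f19: (p8, p2, p5) → 40.6694
  f20: (p8, p16, p5) → 25.6279
  f21: (p8, p16, p17) → 22.6628
  f22: (p6, p11, p15) → 15.5834
  f23: (p6, p13, p15) → 11.3031
  f24: (p6, p13, p11) → 1.8175
Σ area = 1098.605

Euler: V−E+F = 14−36+24 = 2.


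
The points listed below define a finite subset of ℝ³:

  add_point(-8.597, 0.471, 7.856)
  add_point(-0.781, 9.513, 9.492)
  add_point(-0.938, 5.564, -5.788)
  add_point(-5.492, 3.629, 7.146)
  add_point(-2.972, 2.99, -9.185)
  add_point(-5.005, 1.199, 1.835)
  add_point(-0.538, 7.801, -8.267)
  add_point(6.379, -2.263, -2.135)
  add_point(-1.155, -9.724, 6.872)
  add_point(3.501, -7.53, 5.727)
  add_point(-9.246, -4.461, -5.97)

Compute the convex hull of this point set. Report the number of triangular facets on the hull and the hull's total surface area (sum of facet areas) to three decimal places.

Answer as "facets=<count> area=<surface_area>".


Hull vertices (8/11): indices [0, 1, 4, 6, 7, 8, 9, 10].

Per-facet area ½‖(b−a)×(c−a)‖:
  f1: (p8, p7, p10) → 101.3911
  f2: (p6, p1, p7) → 113.3048
  f3: (p0, p8, p10) → 88.2036
  f4: (p0, p8, p1) → 74.2576
  f5: (p0, p6, p10) → 110.4450
  f6: (p0, p6, p1) → 105.4907
  f7: (p9, p1, p7) → 85.6001
  f8: (p9, p8, p7) → 19.7926
  f9: (p9, p8, p1) → 46.9225
  f10: (p4, p7, p10) → 65.8090
  f11: (p4, p6, p10) → 14.3817
  f12: (p4, p6, p7) → 35.0431
Σ area = 860.642

Euler characteristic 8−18+12 = 2 ✓

facets=12 area=860.642


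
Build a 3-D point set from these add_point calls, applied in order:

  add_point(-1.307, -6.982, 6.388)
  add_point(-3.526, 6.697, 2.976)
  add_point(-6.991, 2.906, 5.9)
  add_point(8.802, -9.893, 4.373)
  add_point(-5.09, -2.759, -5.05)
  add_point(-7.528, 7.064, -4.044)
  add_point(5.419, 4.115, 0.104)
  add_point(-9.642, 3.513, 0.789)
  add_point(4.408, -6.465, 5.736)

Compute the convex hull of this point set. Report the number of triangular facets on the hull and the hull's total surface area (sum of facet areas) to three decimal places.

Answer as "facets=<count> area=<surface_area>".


Extreme-point indices: [0, 1, 2, 3, 4, 5, 6, 7, 8] — 9 of 9 on the boundary.

Area of each hull facet:
  f1: (p4, p5, p7) → 29.8527
  f2: (p1, p5, p7) → 21.9610
  f3: (p0, p4, p7) → 60.8515
  f4: (p0, p4, p3) → 66.9732
  f5: (p6, p1, p5) → 38.5234
  f6: (p6, p4, p3) → 100.1516
  f7: (p6, p4, p5) → 64.8911
  f8: (p8, p0, p3) → 11.3012
  f9: (p8, p6, p3) → 32.3228
  f10: (p8, p6, p1) → 58.5867
  f11: (p2, p8, p1) → 43.5509
  f12: (p2, p8, p0) → 30.0611
  f13: (p2, p1, p7) → 16.6265
  f14: (p2, p0, p7) → 30.8740
Σ area = 606.528

Check V−E+F: 9 − 21 + 14 = 2.

facets=14 area=606.528


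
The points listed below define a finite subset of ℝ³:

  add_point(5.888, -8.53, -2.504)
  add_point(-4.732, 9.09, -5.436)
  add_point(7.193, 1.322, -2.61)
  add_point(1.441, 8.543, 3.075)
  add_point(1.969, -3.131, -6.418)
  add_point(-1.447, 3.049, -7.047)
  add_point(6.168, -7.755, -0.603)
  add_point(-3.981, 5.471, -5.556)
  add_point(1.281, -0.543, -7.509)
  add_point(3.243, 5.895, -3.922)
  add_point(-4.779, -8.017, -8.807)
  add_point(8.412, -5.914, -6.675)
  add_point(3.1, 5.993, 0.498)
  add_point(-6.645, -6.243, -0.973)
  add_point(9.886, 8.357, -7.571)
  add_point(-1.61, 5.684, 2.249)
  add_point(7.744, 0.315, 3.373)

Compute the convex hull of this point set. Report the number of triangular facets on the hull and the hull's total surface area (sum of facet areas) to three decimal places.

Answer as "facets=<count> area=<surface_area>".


Extreme-point indices: [0, 1, 3, 6, 10, 11, 13, 14, 15, 16] — 10 of 17 on the boundary.

Area of each hull facet:
  f1: (p10, p1, p13) → 66.0717
  f2: (p10, p1, p14) → 128.5982
  f3: (p3, p1, p14) → 68.9180
  f4: (p3, p16, p14) → 65.5668
  f5: (p11, p16, p14) → 75.4091
  f6: (p11, p10, p14) → 94.2708
  f7: (p15, p16, p13) → 72.0268
  f8: (p15, p3, p16) → 22.0036
  f9: (p15, p1, p13) → 59.8149
  f10: (p15, p3, p1) → 18.8609
  f11: (p6, p16, p13) → 58.7525
  f12: (p6, p11, p16) → 30.5992
  f13: (p0, p11, p10) → 34.3030
  f14: (p0, p6, p11) → 5.1093
  f15: (p0, p10, p13) → 49.0943
  f16: (p0, p6, p13) → 13.2800
Σ area = 862.679

Euler: V−E+F = 10−24+16 = 2.

facets=16 area=862.679


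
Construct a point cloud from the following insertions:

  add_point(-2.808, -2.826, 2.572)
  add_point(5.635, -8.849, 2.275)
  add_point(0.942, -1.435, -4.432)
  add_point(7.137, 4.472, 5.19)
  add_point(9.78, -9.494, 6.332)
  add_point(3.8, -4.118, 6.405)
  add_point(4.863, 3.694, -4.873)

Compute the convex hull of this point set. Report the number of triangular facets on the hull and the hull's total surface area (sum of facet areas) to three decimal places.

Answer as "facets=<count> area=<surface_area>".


facets=10 area=382.192

Extreme-point indices: [0, 1, 2, 3, 4, 5, 6] — 7 of 7 on the boundary.

Area of each hull facet:
  f1: (p6, p3, p0) → 59.2369
  f2: (p6, p3, p4) → 73.6909
  f3: (p2, p6, p0) → 22.9280
  f4: (p5, p4, p0) → 20.9105
  f5: (p5, p3, p0) → 35.8702
  f6: (p5, p3, p4) → 35.0148
  f7: (p1, p6, p4) → 37.0644
  f8: (p1, p2, p6) → 33.9035
  f9: (p1, p4, p0) → 23.6993
  f10: (p1, p2, p0) → 39.8736
Σ area = 382.192

Check V−E+F: 7 − 15 + 10 = 2.


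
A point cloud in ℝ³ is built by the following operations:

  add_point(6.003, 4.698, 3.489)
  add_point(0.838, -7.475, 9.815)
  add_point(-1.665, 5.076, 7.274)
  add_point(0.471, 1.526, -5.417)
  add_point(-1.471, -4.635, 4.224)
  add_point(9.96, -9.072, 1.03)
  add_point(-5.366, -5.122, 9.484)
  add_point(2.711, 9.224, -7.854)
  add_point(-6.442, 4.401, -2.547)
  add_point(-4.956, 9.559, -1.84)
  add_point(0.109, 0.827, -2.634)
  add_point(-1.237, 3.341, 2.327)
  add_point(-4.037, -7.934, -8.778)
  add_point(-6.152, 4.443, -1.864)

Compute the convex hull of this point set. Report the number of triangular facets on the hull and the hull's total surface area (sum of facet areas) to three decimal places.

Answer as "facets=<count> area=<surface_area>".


facets=14 area=992.044

Points on the hull: [0, 1, 2, 5, 6, 7, 8, 9, 12] (9 of 14).

Per-facet area ½‖(b−a)×(c−a)‖:
  f1: (p1, p12, p5) → 107.1556
  f2: (p7, p12, p8) → 81.5219
  f3: (p7, p12, p5) → 152.4265
  f4: (p6, p12, p8) → 105.4975
  f5: (p6, p1, p12) → 61.3770
  f6: (p0, p1, p5) → 83.7873
  f7: (p0, p7, p5) → 88.8194
  f8: (p2, p6, p1) → 36.7664
  f9: (p2, p0, p1) → 55.3820
  f10: (p9, p6, p8) → 36.7866
  f11: (p9, p2, p6) → 52.6589
  f12: (p9, p7, p8) → 26.2549
  f13: (p9, p0, p7) → 58.0727
  f14: (p9, p2, p0) → 45.5376
Σ area = 992.044

Euler: V−E+F = 9−21+14 = 2.


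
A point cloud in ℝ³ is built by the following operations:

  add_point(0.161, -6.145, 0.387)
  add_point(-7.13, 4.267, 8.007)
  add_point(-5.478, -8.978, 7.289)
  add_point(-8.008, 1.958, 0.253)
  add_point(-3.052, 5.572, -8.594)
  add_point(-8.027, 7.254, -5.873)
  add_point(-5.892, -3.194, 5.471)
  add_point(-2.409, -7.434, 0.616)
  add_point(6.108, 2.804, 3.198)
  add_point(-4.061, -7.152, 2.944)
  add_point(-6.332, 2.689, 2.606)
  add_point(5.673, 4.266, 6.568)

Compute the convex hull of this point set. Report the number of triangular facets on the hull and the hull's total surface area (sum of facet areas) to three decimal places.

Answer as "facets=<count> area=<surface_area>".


facets=16 area=643.792

Extreme-point indices: [0, 1, 2, 3, 4, 5, 7, 8, 9, 11] — 10 of 12 on the boundary.

Area of each hull facet:
  f1: (p0, p2, p8) → 48.0352
  f2: (p11, p1, p5) → 91.5433
  f3: (p11, p2, p8) → 31.4752
  f4: (p11, p1, p2) → 85.3889
  f5: (p3, p2, p5) → 17.9864
  f6: (p3, p1, p5) → 27.8278
  f7: (p3, p1, p2) → 51.5485
  f8: (p4, p0, p8) → 78.2580
  f9: (p4, p11, p5) → 51.8318
  f10: (p4, p11, p8) → 23.1857
  f11: (p7, p0, p2) → 9.1995
  f12: (p7, p4, p0) → 21.3289
  f13: (p7, p4, p5) → 47.1688
  f14: (p9, p2, p5) → 30.8632
  f15: (p9, p7, p5) → 24.3847
  f16: (p9, p7, p2) → 3.7652
Σ area = 643.792

Euler characteristic 10−24+16 = 2 ✓


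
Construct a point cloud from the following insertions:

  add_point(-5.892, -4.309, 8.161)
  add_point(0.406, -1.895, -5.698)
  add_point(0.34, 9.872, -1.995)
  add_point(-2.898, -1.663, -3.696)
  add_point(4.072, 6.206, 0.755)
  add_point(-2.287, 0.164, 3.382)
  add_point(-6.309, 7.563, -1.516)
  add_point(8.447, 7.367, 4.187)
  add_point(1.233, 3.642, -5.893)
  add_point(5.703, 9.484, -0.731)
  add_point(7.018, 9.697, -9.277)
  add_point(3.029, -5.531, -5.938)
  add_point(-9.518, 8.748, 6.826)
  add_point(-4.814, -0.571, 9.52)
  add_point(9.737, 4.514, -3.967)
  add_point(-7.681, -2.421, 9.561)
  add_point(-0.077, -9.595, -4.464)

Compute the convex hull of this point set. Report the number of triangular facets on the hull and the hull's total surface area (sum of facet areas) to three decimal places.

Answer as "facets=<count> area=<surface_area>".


facets=24 area=963.901

Extreme-point indices: [0, 1, 2, 3, 6, 7, 9, 10, 11, 12, 13, 14, 15, 16] — 14 of 17 on the boundary.

Facet areas (half cross-product norm):
  f1: (p11, p16, p14) → 14.0749
  f2: (p11, p10, p14) → 46.9276
  f3: (p11, p10, p16) → 16.3199
  f4: (p15, p13, p12) → 18.2922
  f5: (p15, p6, p12) → 52.4633
  f6: (p7, p16, p14) → 73.4034
  f7: (p7, p10, p14) → 32.1692
  f8: (p7, p9, p10) → 17.2982
  f9: (p7, p13, p12) → 87.1705
  f10: (p7, p9, p12) → 51.1465
  f11: (p2, p9, p12) → 30.3037
  f12: (p2, p9, p10) → 23.8103
  f13: (p2, p6, p12) → 29.7290
  f14: (p2, p6, p10) → 25.5212
  f15: (p1, p10, p16) → 23.8240
  f16: (p1, p6, p10) → 81.3888
  f17: (p0, p7, p16) → 135.9691
  f18: (p0, p7, p13) → 28.2442
  f19: (p0, p15, p16) → 10.9671
  f20: (p0, p15, p13) → 4.9680
  f21: (p3, p1, p16) → 15.0762
  f22: (p3, p1, p6) → 17.3526
  f23: (p3, p15, p16) → 58.9995
  f24: (p3, p15, p6) → 68.4820
Σ area = 963.901

Check V−E+F: 14 − 36 + 24 = 2.


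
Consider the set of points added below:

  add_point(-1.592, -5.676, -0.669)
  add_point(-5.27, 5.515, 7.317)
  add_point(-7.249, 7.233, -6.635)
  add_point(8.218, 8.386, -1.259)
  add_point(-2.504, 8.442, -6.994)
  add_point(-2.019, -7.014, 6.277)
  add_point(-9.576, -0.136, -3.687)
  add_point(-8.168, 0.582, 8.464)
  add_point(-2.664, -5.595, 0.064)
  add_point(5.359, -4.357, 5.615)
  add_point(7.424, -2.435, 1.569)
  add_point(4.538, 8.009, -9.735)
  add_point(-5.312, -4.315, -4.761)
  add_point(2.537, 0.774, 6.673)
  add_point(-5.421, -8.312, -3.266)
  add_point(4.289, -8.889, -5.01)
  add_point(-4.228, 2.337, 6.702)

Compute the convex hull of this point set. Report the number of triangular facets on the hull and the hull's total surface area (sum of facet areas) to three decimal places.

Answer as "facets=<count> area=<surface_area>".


facets=24 area=1025.486

Extreme-point indices: [1, 2, 3, 4, 5, 6, 7, 9, 10, 11, 12, 13, 14, 15] — 14 of 17 on the boundary.

Area of each hull facet:
  f1: (p11, p15, p3) → 79.4717
  f2: (p14, p7, p6) → 56.1905
  f3: (p2, p7, p6) → 48.8065
  f4: (p12, p11, p15) → 85.7481
  f5: (p12, p14, p15) → 21.0818
  f6: (p12, p2, p11) → 72.2978
  f7: (p12, p14, p6) → 10.6825
  f8: (p12, p2, p6) → 23.4725
  f9: (p10, p15, p3) → 47.5079
  f10: (p10, p9, p3) → 21.8563
  f11: (p10, p9, p15) → 23.6938
  f12: (p13, p9, p3) → 36.0844
  f13: (p13, p9, p7) → 28.3037
  f14: (p5, p14, p7) → 50.9092
  f15: (p5, p9, p7) → 37.0880
  f16: (p5, p14, p15) → 49.8593
  f17: (p5, p9, p15) → 45.1888
  f18: (p1, p2, p7) → 40.3435
  f19: (p1, p13, p3) → 56.2584
  f20: (p1, p13, p7) → 26.7145
  f21: (p4, p11, p3) → 34.9769
  f22: (p4, p2, p11) → 7.6406
  f23: (p4, p1, p3) → 86.4791
  f24: (p4, p1, p2) → 34.8303
Σ area = 1025.486

Euler: V−E+F = 14−36+24 = 2.


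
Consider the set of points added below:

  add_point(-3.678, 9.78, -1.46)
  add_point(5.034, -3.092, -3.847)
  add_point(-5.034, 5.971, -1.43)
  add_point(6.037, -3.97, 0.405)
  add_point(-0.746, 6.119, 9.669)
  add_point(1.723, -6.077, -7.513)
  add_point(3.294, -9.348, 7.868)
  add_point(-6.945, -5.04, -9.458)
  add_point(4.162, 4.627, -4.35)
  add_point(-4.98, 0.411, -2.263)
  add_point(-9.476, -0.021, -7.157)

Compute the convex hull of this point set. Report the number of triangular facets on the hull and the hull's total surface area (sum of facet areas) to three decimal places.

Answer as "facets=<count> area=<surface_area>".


facets=14 area=802.498

Points on the hull: [0, 1, 3, 4, 5, 6, 7, 8, 10] (9 of 11).

Area of each hull facet:
  f1: (p4, p0, p10) → 73.5962
  f2: (p6, p4, p10) → 153.8242
  f3: (p6, p4, p3) → 71.4234
  f4: (p8, p0, p10) → 61.5672
  f5: (p8, p4, p3) → 71.2396
  f6: (p8, p4, p0) → 59.0810
  f7: (p5, p6, p3) → 40.6511
  f8: (p1, p8, p3) → 16.6386
  f9: (p1, p5, p3) → 9.9520
  f10: (p1, p5, p8) → 20.5144
  f11: (p7, p6, p10) → 62.3852
  f12: (p7, p5, p6) → 66.6625
  f13: (p7, p8, p10) → 44.5163
  f14: (p7, p5, p8) → 50.4458
Σ area = 802.498

Check V−E+F: 9 − 21 + 14 = 2.


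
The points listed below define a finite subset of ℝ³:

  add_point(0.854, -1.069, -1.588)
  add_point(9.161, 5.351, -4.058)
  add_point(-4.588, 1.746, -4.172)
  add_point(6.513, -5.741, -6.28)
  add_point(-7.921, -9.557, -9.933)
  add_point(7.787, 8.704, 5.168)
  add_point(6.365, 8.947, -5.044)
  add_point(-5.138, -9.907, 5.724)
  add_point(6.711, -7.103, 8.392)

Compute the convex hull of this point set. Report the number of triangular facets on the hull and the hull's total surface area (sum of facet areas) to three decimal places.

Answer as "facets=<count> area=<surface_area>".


facets=12 area=974.915

Points on the hull: [1, 2, 3, 4, 5, 6, 7, 8] (8 of 9).

Triangle areas on the boundary:
  f1: (p7, p8, p4) → 92.0201
  f2: (p2, p7, p4) → 92.7466
  f3: (p3, p8, p4) → 110.3137
  f4: (p3, p8, p1) → 85.1296
  f5: (p5, p8, p1) → 79.3874
  f6: (p5, p7, p8) → 97.8121
  f7: (p5, p2, p7) → 129.9651
  f8: (p6, p5, p1) → 22.8463
  f9: (p6, p5, p2) → 67.6993
  f10: (p6, p2, p4) → 65.1018
  f11: (p6, p3, p4) → 109.4525
  f12: (p6, p3, p1) → 22.4406
Σ area = 974.915

Euler characteristic 8−18+12 = 2 ✓


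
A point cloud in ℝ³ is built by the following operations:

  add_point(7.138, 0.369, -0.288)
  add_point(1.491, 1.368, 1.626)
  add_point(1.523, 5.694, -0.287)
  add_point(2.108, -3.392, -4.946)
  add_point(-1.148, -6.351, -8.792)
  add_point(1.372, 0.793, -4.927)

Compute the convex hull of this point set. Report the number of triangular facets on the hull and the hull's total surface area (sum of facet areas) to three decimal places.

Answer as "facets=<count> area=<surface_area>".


Hull vertices (6/6): indices [0, 1, 2, 3, 4, 5].

Facet areas (half cross-product norm):
  f1: (p1, p2, p4) → 30.5529
  f2: (p1, p2, p0) → 14.2966
  f3: (p5, p0, p4) → 27.8741
  f4: (p5, p2, p4) → 10.6333
  f5: (p5, p2, p0) → 22.8651
  f6: (p3, p0, p4) → 2.4943
  f7: (p3, p1, p4) → 14.7183
  f8: (p3, p1, p0) → 22.2895
Σ area = 145.724

Euler characteristic 6−12+8 = 2 ✓

facets=8 area=145.724


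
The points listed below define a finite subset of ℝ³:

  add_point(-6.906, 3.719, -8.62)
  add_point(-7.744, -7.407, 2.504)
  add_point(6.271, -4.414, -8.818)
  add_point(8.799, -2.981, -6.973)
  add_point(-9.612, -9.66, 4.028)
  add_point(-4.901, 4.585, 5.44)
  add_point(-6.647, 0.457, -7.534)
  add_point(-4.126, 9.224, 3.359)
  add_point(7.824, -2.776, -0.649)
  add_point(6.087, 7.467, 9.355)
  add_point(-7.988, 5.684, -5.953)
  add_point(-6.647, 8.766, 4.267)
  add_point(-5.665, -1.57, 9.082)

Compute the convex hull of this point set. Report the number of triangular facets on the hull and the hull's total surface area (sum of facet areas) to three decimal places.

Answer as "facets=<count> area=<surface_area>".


facets=18 area=1003.033

Extreme-point indices: [0, 2, 3, 4, 6, 7, 8, 9, 10, 11, 12] — 11 of 13 on the boundary.

Area of each hull facet:
  f1: (p9, p7, p3) → 114.2692
  f2: (p0, p7, p3) → 114.7961
  f3: (p8, p9, p3) → 31.7364
  f4: (p12, p8, p4) → 86.0300
  f5: (p12, p8, p9) → 100.1562
  f6: (p2, p0, p3) → 24.4341
  f7: (p2, p8, p4) → 81.8712
  f8: (p2, p8, p3) → 9.9426
  f9: (p11, p12, p4) → 52.1745
  f10: (p11, p9, p7) → 13.0298
  f11: (p11, p12, p9) → 74.6792
  f12: (p6, p0, p4) → 15.0342
  f13: (p6, p2, p4) → 108.4581
  f14: (p6, p2, p0) → 22.1755
  f15: (p10, p0, p7) → 12.4900
  f16: (p10, p11, p7) → 14.4498
  f17: (p10, p0, p4) → 32.0083
  f18: (p10, p11, p4) → 95.2976
Σ area = 1003.033

Check V−E+F: 11 − 27 + 18 = 2.
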